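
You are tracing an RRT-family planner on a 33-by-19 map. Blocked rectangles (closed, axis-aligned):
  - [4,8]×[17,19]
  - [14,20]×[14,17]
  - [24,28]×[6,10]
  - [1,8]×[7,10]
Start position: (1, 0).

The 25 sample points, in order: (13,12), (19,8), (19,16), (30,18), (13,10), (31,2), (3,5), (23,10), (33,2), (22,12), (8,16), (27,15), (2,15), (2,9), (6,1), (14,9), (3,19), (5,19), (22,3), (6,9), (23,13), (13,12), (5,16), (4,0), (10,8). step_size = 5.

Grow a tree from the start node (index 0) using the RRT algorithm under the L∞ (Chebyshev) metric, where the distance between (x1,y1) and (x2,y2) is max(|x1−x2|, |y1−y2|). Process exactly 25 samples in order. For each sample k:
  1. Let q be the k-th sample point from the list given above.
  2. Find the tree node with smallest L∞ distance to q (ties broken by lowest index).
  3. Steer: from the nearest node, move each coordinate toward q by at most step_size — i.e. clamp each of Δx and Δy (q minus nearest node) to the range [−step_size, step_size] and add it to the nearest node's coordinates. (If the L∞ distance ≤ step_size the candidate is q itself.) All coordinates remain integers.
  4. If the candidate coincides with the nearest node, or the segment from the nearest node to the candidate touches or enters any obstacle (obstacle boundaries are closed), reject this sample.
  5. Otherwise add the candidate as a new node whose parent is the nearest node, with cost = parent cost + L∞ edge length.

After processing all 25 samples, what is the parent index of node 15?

Parent of node 15: 5

1. q=(13,12) nearest=0 d=12 new=(6,5) → add node 1 parent=0 cost=5
2. q=(19,8) nearest=1 d=13 new=(11,8) → add node 2 parent=1 cost=10
3. q=(19,16) nearest=2 d=8 new=(16,13) → add node 3 parent=2 cost=15
4. q=(30,18) nearest=3 d=14 new=(21,18) → blocked by [14,20]×[14,17], reject
5. q=(13,10) nearest=2 d=2 new=(13,10) → add node 4 parent=2 cost=12
6. q=(31,2) nearest=3 d=15 new=(21,8) → add node 5 parent=3 cost=20
7. q=(3,5) nearest=1 d=3 new=(3,5) → add node 6 parent=1 cost=8
8. q=(23,10) nearest=5 d=2 new=(23,10) → add node 7 parent=5 cost=22
9. q=(33,2) nearest=7 d=10 new=(28,5) → blocked by [24,28]×[6,10], reject
10. q=(22,12) nearest=7 d=2 new=(22,12) → add node 8 parent=7 cost=24
11. q=(8,16) nearest=4 d=6 new=(8,15) → add node 9 parent=4 cost=17
12. q=(27,15) nearest=7 d=5 new=(27,15) → add node 10 parent=7 cost=27
13. q=(2,15) nearest=9 d=6 new=(3,15) → add node 11 parent=9 cost=22
14. q=(2,9) nearest=1 d=4 new=(2,9) → blocked by [1,8]×[7,10], reject
15. q=(6,1) nearest=1 d=4 new=(6,1) → add node 12 parent=1 cost=9
16. q=(14,9) nearest=4 d=1 new=(14,9) → add node 13 parent=4 cost=13
17. q=(3,19) nearest=11 d=4 new=(3,19) → add node 14 parent=11 cost=26
18. q=(5,19) nearest=14 d=2 new=(5,19) → blocked by [4,8]×[17,19], reject
19. q=(22,3) nearest=5 d=5 new=(22,3) → add node 15 parent=5 cost=25
20. q=(6,9) nearest=1 d=4 new=(6,9) → blocked by [1,8]×[7,10], reject
21. q=(23,13) nearest=8 d=1 new=(23,13) → add node 16 parent=8 cost=25
22. q=(13,12) nearest=4 d=2 new=(13,12) → add node 17 parent=4 cost=14
23. q=(5,16) nearest=11 d=2 new=(5,16) → add node 18 parent=11 cost=24
24. q=(4,0) nearest=12 d=2 new=(4,0) → add node 19 parent=12 cost=11
25. q=(10,8) nearest=2 d=1 new=(10,8) → add node 20 parent=2 cost=11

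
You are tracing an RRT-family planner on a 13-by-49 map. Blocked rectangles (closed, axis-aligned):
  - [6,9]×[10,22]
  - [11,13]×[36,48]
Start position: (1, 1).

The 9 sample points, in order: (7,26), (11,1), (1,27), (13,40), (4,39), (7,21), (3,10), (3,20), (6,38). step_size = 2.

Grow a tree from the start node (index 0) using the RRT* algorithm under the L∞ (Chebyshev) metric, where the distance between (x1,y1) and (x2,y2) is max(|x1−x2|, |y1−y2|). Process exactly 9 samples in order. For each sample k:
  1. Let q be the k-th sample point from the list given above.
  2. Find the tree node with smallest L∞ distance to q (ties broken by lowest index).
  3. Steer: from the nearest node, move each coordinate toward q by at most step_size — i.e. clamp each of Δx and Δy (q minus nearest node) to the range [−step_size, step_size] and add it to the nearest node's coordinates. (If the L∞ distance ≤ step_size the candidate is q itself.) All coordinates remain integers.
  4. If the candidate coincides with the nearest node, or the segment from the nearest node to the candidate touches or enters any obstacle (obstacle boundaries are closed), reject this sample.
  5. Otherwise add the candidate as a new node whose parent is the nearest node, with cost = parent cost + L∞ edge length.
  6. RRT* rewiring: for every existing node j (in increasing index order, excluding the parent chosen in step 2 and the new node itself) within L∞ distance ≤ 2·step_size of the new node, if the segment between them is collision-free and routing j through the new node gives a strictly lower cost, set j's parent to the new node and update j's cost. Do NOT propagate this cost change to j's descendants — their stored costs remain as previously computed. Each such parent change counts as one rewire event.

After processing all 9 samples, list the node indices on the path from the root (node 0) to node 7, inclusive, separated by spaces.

Path: 0 1 3 4 5 6 7

1. q=(7,26) nearest=0 d=25 new=(3,3) → add node 1 parent=0 cost=2
2. q=(11,1) nearest=1 d=8 new=(5,1) → add node 2 parent=1 cost=4
3. q=(1,27) nearest=1 d=24 new=(1,5) → add node 3 parent=1 cost=4
4. q=(13,40) nearest=3 d=35 new=(3,7) → add node 4 parent=3 cost=6
5. q=(4,39) nearest=4 d=32 new=(4,9) → add node 5 parent=4 cost=8
6. q=(7,21) nearest=5 d=12 new=(6,11) → blocked by [6,9]×[10,22], reject
7. q=(3,10) nearest=5 d=1 new=(3,10) → add node 6 parent=5 cost=9
8. q=(3,20) nearest=6 d=10 new=(3,12) → add node 7 parent=6 cost=11
9. q=(6,38) nearest=7 d=26 new=(5,14) → add node 8 parent=7 cost=13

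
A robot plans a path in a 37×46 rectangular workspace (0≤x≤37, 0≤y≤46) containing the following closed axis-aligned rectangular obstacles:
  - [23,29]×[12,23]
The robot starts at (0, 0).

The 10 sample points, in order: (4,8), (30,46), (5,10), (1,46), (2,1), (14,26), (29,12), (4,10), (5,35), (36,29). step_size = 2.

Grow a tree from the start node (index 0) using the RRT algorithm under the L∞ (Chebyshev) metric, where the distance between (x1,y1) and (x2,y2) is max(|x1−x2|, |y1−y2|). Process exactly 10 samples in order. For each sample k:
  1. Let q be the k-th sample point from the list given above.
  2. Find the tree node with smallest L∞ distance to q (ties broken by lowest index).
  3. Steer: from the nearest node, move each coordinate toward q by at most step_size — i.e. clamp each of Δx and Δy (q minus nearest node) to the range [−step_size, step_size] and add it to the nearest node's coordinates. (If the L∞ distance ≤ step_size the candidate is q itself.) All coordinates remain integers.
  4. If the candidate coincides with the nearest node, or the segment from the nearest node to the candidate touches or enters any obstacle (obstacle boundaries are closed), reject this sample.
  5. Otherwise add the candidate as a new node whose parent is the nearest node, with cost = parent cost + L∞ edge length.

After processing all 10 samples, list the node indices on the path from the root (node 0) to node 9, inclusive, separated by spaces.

1. q=(4,8) nearest=0 d=8 new=(2,2) → add node 1 parent=0 cost=2
2. q=(30,46) nearest=1 d=44 new=(4,4) → add node 2 parent=1 cost=4
3. q=(5,10) nearest=2 d=6 new=(5,6) → add node 3 parent=2 cost=6
4. q=(1,46) nearest=3 d=40 new=(3,8) → add node 4 parent=3 cost=8
5. q=(2,1) nearest=1 d=1 new=(2,1) → add node 5 parent=1 cost=3
6. q=(14,26) nearest=4 d=18 new=(5,10) → add node 6 parent=4 cost=10
7. q=(29,12) nearest=3 d=24 new=(7,8) → add node 7 parent=3 cost=8
8. q=(4,10) nearest=6 d=1 new=(4,10) → add node 8 parent=6 cost=11
9. q=(5,35) nearest=6 d=25 new=(5,12) → add node 9 parent=6 cost=12
10. q=(36,29) nearest=7 d=29 new=(9,10) → add node 10 parent=7 cost=10

Path: 0 1 2 3 4 6 9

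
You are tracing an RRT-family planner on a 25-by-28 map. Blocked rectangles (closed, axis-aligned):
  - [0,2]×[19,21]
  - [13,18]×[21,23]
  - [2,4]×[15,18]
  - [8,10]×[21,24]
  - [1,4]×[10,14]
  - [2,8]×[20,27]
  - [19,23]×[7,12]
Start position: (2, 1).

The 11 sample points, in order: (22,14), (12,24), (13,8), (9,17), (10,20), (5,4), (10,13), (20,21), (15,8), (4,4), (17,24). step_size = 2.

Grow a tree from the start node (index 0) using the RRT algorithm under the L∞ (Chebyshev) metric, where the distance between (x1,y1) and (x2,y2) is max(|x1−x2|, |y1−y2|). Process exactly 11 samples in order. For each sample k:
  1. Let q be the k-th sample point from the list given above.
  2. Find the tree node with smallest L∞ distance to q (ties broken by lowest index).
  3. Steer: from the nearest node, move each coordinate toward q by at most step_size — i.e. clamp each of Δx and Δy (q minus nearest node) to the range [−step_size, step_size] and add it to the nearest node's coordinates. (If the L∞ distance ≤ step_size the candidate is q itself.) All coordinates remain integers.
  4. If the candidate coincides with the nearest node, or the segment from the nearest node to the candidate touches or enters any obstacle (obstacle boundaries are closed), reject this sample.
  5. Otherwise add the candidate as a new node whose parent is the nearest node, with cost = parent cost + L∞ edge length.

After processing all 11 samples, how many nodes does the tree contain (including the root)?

Node count: 12

1. q=(22,14) nearest=0 d=20 new=(4,3) → add node 1 parent=0 cost=2
2. q=(12,24) nearest=1 d=21 new=(6,5) → add node 2 parent=1 cost=4
3. q=(13,8) nearest=2 d=7 new=(8,7) → add node 3 parent=2 cost=6
4. q=(9,17) nearest=3 d=10 new=(9,9) → add node 4 parent=3 cost=8
5. q=(10,20) nearest=4 d=11 new=(10,11) → add node 5 parent=4 cost=10
6. q=(5,4) nearest=1 d=1 new=(5,4) → add node 6 parent=1 cost=3
7. q=(10,13) nearest=5 d=2 new=(10,13) → add node 7 parent=5 cost=12
8. q=(20,21) nearest=5 d=10 new=(12,13) → add node 8 parent=5 cost=12
9. q=(15,8) nearest=5 d=5 new=(12,9) → add node 9 parent=5 cost=12
10. q=(4,4) nearest=1 d=1 new=(4,4) → add node 10 parent=1 cost=3
11. q=(17,24) nearest=7 d=11 new=(12,15) → add node 11 parent=7 cost=14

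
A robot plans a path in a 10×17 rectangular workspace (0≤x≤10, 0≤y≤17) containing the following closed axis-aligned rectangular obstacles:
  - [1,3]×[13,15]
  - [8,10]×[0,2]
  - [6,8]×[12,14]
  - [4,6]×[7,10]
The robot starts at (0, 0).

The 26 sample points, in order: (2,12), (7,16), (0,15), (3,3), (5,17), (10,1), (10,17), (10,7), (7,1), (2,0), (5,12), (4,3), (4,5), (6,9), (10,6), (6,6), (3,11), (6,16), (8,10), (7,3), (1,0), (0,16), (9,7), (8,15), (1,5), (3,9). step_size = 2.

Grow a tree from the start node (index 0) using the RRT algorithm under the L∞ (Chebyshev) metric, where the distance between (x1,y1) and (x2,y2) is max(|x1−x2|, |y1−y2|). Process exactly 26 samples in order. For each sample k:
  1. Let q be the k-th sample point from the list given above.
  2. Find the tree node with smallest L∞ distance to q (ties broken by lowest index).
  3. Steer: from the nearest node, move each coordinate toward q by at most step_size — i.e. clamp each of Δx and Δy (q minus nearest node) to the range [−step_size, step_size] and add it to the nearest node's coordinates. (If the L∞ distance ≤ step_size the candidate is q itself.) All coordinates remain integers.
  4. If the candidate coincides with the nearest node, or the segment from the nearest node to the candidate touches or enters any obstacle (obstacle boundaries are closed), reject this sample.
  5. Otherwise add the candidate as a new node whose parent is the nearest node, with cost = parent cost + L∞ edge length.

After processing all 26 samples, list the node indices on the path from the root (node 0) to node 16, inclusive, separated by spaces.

Path: 0 16

1. q=(2,12) nearest=0 d=12 new=(2,2) → add node 1 parent=0 cost=2
2. q=(7,16) nearest=1 d=14 new=(4,4) → add node 2 parent=1 cost=4
3. q=(0,15) nearest=2 d=11 new=(2,6) → add node 3 parent=2 cost=6
4. q=(3,3) nearest=1 d=1 new=(3,3) → add node 4 parent=1 cost=3
5. q=(5,17) nearest=3 d=11 new=(4,8) → blocked by [4,6]×[7,10], reject
6. q=(10,1) nearest=2 d=6 new=(6,2) → add node 5 parent=2 cost=6
7. q=(10,17) nearest=3 d=11 new=(4,8) → blocked by [4,6]×[7,10], reject
8. q=(10,7) nearest=5 d=5 new=(8,4) → add node 6 parent=5 cost=8
9. q=(7,1) nearest=5 d=1 new=(7,1) → add node 7 parent=5 cost=7
10. q=(2,0) nearest=0 d=2 new=(2,0) → add node 8 parent=0 cost=2
11. q=(5,12) nearest=3 d=6 new=(4,8) → blocked by [4,6]×[7,10], reject
12. q=(4,3) nearest=2 d=1 new=(4,3) → add node 9 parent=2 cost=5
13. q=(4,5) nearest=2 d=1 new=(4,5) → add node 10 parent=2 cost=5
14. q=(6,9) nearest=3 d=4 new=(4,8) → blocked by [4,6]×[7,10], reject
15. q=(10,6) nearest=6 d=2 new=(10,6) → add node 11 parent=6 cost=10
16. q=(6,6) nearest=2 d=2 new=(6,6) → add node 12 parent=2 cost=6
17. q=(3,11) nearest=3 d=5 new=(3,8) → add node 13 parent=3 cost=8
18. q=(6,16) nearest=13 d=8 new=(5,10) → blocked by [4,6]×[7,10], reject
19. q=(8,10) nearest=11 d=4 new=(8,8) → add node 14 parent=11 cost=12
20. q=(7,3) nearest=5 d=1 new=(7,3) → add node 15 parent=5 cost=7
21. q=(1,0) nearest=0 d=1 new=(1,0) → add node 16 parent=0 cost=1
22. q=(0,16) nearest=13 d=8 new=(1,10) → add node 17 parent=13 cost=10
23. q=(9,7) nearest=11 d=1 new=(9,7) → add node 18 parent=11 cost=11
24. q=(8,15) nearest=13 d=7 new=(5,10) → blocked by [4,6]×[7,10], reject
25. q=(1,5) nearest=3 d=1 new=(1,5) → add node 19 parent=3 cost=7
26. q=(3,9) nearest=13 d=1 new=(3,9) → add node 20 parent=13 cost=9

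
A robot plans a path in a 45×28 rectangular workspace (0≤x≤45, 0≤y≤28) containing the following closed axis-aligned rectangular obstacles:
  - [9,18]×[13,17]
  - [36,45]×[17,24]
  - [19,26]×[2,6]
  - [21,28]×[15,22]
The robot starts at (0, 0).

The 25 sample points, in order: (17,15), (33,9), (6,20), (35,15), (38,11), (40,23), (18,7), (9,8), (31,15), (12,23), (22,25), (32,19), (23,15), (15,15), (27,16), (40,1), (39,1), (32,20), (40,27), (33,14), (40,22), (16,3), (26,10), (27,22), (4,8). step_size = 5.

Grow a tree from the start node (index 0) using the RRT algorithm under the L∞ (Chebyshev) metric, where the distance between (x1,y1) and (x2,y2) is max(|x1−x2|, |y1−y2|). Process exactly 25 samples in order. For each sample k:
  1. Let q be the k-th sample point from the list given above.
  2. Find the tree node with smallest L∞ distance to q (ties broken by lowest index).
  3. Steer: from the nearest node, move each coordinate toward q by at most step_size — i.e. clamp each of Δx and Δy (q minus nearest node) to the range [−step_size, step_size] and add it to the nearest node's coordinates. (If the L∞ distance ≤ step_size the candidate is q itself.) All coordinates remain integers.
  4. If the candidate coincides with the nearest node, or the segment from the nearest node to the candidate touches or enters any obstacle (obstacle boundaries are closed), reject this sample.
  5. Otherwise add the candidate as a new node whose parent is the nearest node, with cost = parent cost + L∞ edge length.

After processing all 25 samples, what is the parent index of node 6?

1. q=(17,15) nearest=0 d=17 new=(5,5) → add node 1 parent=0 cost=5
2. q=(33,9) nearest=1 d=28 new=(10,9) → add node 2 parent=1 cost=10
3. q=(6,20) nearest=2 d=11 new=(6,14) → add node 3 parent=2 cost=15
4. q=(35,15) nearest=2 d=25 new=(15,14) → blocked by [9,18]×[13,17], reject
5. q=(38,11) nearest=2 d=28 new=(15,11) → add node 4 parent=2 cost=15
6. q=(40,23) nearest=4 d=25 new=(20,16) → blocked by [9,18]×[13,17], reject
7. q=(18,7) nearest=4 d=4 new=(18,7) → add node 5 parent=4 cost=19
8. q=(9,8) nearest=2 d=1 new=(9,8) → add node 6 parent=2 cost=11
9. q=(31,15) nearest=5 d=13 new=(23,12) → add node 7 parent=5 cost=24
10. q=(12,23) nearest=3 d=9 new=(11,19) → blocked by [9,18]×[13,17], reject
11. q=(22,25) nearest=7 d=13 new=(22,17) → blocked by [21,28]×[15,22], reject
12. q=(32,19) nearest=7 d=9 new=(28,17) → blocked by [21,28]×[15,22], reject
13. q=(23,15) nearest=7 d=3 new=(23,15) → blocked by [21,28]×[15,22], reject
14. q=(15,15) nearest=4 d=4 new=(15,15) → blocked by [9,18]×[13,17], reject
15. q=(27,16) nearest=7 d=4 new=(27,16) → blocked by [21,28]×[15,22], reject
16. q=(40,1) nearest=7 d=17 new=(28,7) → add node 8 parent=7 cost=29
17. q=(39,1) nearest=8 d=11 new=(33,2) → add node 9 parent=8 cost=34
18. q=(32,20) nearest=7 d=9 new=(28,17) → blocked by [21,28]×[15,22], reject
19. q=(40,27) nearest=7 d=17 new=(28,17) → blocked by [21,28]×[15,22], reject
20. q=(33,14) nearest=8 d=7 new=(33,12) → add node 10 parent=8 cost=34
21. q=(40,22) nearest=10 d=10 new=(38,17) → blocked by [36,45]×[17,24], reject
22. q=(16,3) nearest=5 d=4 new=(16,3) → add node 11 parent=5 cost=23
23. q=(26,10) nearest=7 d=3 new=(26,10) → add node 12 parent=7 cost=27
24. q=(27,22) nearest=7 d=10 new=(27,17) → blocked by [21,28]×[15,22], reject
25. q=(4,8) nearest=1 d=3 new=(4,8) → add node 13 parent=1 cost=8

Parent of node 6: 2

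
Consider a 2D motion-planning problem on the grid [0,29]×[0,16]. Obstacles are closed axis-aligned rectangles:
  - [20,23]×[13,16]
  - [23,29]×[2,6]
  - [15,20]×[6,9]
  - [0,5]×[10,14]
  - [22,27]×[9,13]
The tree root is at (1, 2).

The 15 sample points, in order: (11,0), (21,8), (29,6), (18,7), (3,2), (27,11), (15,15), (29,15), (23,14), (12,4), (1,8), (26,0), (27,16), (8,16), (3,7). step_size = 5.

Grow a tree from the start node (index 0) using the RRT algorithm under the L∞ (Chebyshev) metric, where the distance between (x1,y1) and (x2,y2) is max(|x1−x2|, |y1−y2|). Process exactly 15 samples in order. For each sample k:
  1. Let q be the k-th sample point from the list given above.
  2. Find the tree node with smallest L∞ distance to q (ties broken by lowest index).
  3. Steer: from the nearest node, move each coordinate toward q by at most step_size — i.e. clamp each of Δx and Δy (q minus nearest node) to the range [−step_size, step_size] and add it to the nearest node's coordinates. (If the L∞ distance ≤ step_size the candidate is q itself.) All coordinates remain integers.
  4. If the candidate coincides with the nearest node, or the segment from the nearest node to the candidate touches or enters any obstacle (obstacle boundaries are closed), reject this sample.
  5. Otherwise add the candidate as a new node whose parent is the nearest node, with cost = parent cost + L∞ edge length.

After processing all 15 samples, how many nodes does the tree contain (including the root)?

1. q=(11,0) nearest=0 d=10 new=(6,0) → add node 1 parent=0 cost=5
2. q=(21,8) nearest=1 d=15 new=(11,5) → add node 2 parent=1 cost=10
3. q=(29,6) nearest=2 d=18 new=(16,6) → blocked by [15,20]×[6,9], reject
4. q=(18,7) nearest=2 d=7 new=(16,7) → blocked by [15,20]×[6,9], reject
5. q=(3,2) nearest=0 d=2 new=(3,2) → add node 3 parent=0 cost=2
6. q=(27,11) nearest=2 d=16 new=(16,10) → blocked by [15,20]×[6,9], reject
7. q=(15,15) nearest=2 d=10 new=(15,10) → add node 4 parent=2 cost=15
8. q=(29,15) nearest=4 d=14 new=(20,15) → blocked by [20,23]×[13,16], reject
9. q=(23,14) nearest=4 d=8 new=(20,14) → blocked by [20,23]×[13,16], reject
10. q=(12,4) nearest=2 d=1 new=(12,4) → add node 5 parent=2 cost=11
11. q=(1,8) nearest=0 d=6 new=(1,7) → add node 6 parent=0 cost=5
12. q=(26,0) nearest=4 d=11 new=(20,5) → blocked by [15,20]×[6,9], reject
13. q=(27,16) nearest=4 d=12 new=(20,15) → blocked by [20,23]×[13,16], reject
14. q=(8,16) nearest=4 d=7 new=(10,15) → add node 7 parent=4 cost=20
15. q=(3,7) nearest=6 d=2 new=(3,7) → add node 8 parent=6 cost=7

Node count: 9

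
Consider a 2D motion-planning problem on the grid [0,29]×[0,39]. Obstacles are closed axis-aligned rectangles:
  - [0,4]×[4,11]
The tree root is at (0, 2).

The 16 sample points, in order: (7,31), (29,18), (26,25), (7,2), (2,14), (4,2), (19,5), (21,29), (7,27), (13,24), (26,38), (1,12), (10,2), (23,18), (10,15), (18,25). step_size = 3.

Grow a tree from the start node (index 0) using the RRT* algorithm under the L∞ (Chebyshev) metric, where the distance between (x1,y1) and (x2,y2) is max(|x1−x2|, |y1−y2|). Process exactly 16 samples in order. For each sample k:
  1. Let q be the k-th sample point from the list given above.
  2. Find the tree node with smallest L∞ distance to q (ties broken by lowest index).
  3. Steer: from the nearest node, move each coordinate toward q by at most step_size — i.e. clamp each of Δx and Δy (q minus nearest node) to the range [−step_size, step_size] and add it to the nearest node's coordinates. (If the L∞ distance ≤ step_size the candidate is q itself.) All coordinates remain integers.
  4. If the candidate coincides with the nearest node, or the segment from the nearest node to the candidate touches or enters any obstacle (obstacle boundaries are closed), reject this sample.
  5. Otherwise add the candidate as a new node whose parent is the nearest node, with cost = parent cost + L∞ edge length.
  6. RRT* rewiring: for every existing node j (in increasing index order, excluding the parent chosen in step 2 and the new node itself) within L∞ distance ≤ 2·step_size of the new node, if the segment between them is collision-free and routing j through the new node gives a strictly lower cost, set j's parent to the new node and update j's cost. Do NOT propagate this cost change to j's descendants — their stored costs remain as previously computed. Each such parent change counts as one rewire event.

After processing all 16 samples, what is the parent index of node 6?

1. q=(7,31) nearest=0 d=29 new=(3,5) → blocked by [0,4]×[4,11], reject
2. q=(29,18) nearest=0 d=29 new=(3,5) → blocked by [0,4]×[4,11], reject
3. q=(26,25) nearest=0 d=26 new=(3,5) → blocked by [0,4]×[4,11], reject
4. q=(7,2) nearest=0 d=7 new=(3,2) → add node 1 parent=0 cost=3
5. q=(2,14) nearest=0 d=12 new=(2,5) → blocked by [0,4]×[4,11], reject
6. q=(4,2) nearest=1 d=1 new=(4,2) → add node 2 parent=1 cost=4
7. q=(19,5) nearest=2 d=15 new=(7,5) → add node 3 parent=2 cost=7
8. q=(21,29) nearest=3 d=24 new=(10,8) → add node 4 parent=3 cost=10
9. q=(7,27) nearest=4 d=19 new=(7,11) → add node 5 parent=4 cost=13
10. q=(13,24) nearest=5 d=13 new=(10,14) → add node 6 parent=5 cost=16
11. q=(26,38) nearest=6 d=24 new=(13,17) → add node 7 parent=6 cost=19
12. q=(1,12) nearest=5 d=6 new=(4,12) → add node 8 parent=5 cost=16
13. q=(10,2) nearest=3 d=3 new=(10,2) → add node 9 parent=3 cost=10
14. q=(23,18) nearest=7 d=10 new=(16,18) → add node 10 parent=7 cost=22
15. q=(10,15) nearest=6 d=1 new=(10,15) → add node 11 parent=6 cost=17
16. q=(18,25) nearest=10 d=7 new=(18,21) → add node 12 parent=10 cost=25

Parent of node 6: 5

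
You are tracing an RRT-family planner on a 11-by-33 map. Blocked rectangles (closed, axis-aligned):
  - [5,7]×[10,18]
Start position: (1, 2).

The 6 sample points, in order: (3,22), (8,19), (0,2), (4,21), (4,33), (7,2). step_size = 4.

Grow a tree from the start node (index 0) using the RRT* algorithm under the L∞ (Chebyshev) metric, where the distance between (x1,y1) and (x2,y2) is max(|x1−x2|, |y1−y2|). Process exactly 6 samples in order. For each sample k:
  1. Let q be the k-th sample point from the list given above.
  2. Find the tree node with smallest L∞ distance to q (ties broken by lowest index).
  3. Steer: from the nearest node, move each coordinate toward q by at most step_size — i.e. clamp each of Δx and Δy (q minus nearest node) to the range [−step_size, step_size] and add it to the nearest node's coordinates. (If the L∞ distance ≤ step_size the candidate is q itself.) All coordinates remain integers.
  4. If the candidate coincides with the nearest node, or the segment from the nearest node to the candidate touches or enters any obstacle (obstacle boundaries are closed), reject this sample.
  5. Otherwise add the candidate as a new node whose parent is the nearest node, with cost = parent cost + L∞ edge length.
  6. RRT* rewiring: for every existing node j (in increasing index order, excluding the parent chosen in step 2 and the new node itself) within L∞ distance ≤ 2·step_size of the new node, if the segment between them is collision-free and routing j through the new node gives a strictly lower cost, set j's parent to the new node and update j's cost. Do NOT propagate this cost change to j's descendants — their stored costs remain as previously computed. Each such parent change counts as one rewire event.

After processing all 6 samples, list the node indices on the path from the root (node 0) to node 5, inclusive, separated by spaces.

1. q=(3,22) nearest=0 d=20 new=(3,6) → add node 1 parent=0 cost=4
2. q=(8,19) nearest=1 d=13 new=(7,10) → blocked by [5,7]×[10,18], reject
3. q=(0,2) nearest=0 d=1 new=(0,2) → add node 2 parent=0 cost=1
4. q=(4,21) nearest=1 d=15 new=(4,10) → add node 3 parent=1 cost=8
5. q=(4,33) nearest=3 d=23 new=(4,14) → add node 4 parent=3 cost=12
6. q=(7,2) nearest=1 d=4 new=(7,2) → add node 5 parent=1 cost=8

Path: 0 1 5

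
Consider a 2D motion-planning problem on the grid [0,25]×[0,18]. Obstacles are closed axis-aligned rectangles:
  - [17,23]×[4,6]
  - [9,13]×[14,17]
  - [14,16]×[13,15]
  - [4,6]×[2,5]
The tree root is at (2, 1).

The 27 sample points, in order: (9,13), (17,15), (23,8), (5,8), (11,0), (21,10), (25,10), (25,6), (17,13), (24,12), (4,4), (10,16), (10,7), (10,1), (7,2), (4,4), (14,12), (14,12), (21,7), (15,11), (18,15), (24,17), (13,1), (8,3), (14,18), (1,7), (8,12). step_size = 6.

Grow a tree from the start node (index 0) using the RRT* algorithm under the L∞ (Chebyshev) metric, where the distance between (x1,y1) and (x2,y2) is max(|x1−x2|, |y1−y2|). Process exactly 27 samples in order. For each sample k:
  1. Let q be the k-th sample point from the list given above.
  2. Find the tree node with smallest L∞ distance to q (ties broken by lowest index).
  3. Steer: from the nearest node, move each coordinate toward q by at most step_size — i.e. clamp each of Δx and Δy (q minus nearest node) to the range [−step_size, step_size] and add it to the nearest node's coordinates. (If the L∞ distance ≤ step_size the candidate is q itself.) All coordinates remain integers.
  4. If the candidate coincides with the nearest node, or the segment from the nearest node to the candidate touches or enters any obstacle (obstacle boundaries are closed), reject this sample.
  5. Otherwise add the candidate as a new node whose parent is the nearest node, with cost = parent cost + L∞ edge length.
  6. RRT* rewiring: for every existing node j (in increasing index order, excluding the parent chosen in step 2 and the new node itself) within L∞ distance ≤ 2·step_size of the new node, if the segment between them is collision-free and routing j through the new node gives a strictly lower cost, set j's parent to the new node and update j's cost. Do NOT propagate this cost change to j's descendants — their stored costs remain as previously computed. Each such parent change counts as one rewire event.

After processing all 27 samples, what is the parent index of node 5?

1. q=(9,13) nearest=0 d=12 new=(8,7) → blocked by [4,6]×[2,5], reject
2. q=(17,15) nearest=0 d=15 new=(8,7) → blocked by [4,6]×[2,5], reject
3. q=(23,8) nearest=0 d=21 new=(8,7) → blocked by [4,6]×[2,5], reject
4. q=(5,8) nearest=0 d=7 new=(5,7) → blocked by [4,6]×[2,5], reject
5. q=(11,0) nearest=0 d=9 new=(8,0) → add node 1 parent=0 cost=6
6. q=(21,10) nearest=1 d=13 new=(14,6) → add node 2 parent=1 cost=12
7. q=(25,10) nearest=2 d=11 new=(20,10) → add node 3 parent=2 cost=18
8. q=(25,6) nearest=3 d=5 new=(25,6) → add node 4 parent=3 cost=23
9. q=(17,13) nearest=3 d=3 new=(17,13) → add node 5 parent=3 cost=21
10. q=(24,12) nearest=3 d=4 new=(24,12) → add node 6 parent=3 cost=22
11. q=(4,4) nearest=0 d=3 new=(4,4) → blocked by [4,6]×[2,5], reject
12. q=(10,16) nearest=5 d=7 new=(11,16) → blocked by [9,13]×[14,17], reject
13. q=(10,7) nearest=2 d=4 new=(10,7) → add node 7 parent=2 cost=16
14. q=(10,1) nearest=1 d=2 new=(10,1) → add node 8 parent=1 cost=8; rewire 5→8 (20<21); rewire 7→8 (14<16)
15. q=(7,2) nearest=1 d=2 new=(7,2) → add node 9 parent=1 cost=8; rewire 5→9 (19<20); rewire 7→9 (13<14)
16. q=(4,4) nearest=0 d=3 new=(4,4) → blocked by [4,6]×[2,5], reject
17. q=(14,12) nearest=5 d=3 new=(14,12) → add node 10 parent=5 cost=22
18. q=(14,12) nearest=10 d=0 → coincident, reject
19. q=(21,7) nearest=3 d=3 new=(21,7) → add node 11 parent=3 cost=21
20. q=(15,11) nearest=10 d=1 new=(15,11) → add node 12 parent=10 cost=23
21. q=(18,15) nearest=5 d=2 new=(18,15) → add node 13 parent=5 cost=21
22. q=(24,17) nearest=6 d=5 new=(24,17) → add node 14 parent=6 cost=27
23. q=(13,1) nearest=8 d=3 new=(13,1) → add node 15 parent=8 cost=11; rewire 12→15 (21<23)
24. q=(8,3) nearest=9 d=1 new=(8,3) → add node 16 parent=9 cost=9; rewire 10→16 (18<22); rewire 12→16 (17<21)
25. q=(14,18) nearest=13 d=4 new=(14,18) → add node 17 parent=13 cost=25
26. q=(1,7) nearest=0 d=6 new=(1,7) → add node 18 parent=0 cost=6
27. q=(8,12) nearest=7 d=5 new=(8,12) → add node 19 parent=7 cost=18

Parent of node 5: 9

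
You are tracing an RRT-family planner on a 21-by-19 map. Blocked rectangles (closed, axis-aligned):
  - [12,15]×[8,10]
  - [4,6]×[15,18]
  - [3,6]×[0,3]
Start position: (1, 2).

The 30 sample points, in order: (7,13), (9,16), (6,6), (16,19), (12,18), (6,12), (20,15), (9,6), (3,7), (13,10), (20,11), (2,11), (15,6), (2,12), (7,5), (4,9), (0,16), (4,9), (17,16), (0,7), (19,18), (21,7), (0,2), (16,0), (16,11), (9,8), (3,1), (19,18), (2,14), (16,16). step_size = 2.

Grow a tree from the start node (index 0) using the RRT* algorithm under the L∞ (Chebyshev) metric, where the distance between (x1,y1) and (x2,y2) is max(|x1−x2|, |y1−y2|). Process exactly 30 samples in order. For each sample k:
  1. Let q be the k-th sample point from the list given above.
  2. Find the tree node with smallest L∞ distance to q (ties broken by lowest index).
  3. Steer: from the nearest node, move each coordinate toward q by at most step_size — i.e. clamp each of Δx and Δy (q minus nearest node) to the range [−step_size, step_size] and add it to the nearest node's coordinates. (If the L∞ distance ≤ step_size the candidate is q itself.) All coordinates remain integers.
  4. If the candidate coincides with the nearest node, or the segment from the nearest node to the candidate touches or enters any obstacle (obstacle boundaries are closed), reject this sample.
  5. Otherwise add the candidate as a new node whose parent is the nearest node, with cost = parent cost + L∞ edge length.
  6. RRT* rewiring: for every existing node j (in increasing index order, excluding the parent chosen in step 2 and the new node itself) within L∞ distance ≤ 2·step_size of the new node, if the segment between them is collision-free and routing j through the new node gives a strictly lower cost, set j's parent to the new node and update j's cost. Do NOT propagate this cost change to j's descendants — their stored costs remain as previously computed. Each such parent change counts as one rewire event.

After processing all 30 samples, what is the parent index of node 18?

1. q=(7,13) nearest=0 d=11 new=(3,4) → add node 1 parent=0 cost=2
2. q=(9,16) nearest=1 d=12 new=(5,6) → add node 2 parent=1 cost=4
3. q=(6,6) nearest=2 d=1 new=(6,6) → add node 3 parent=2 cost=5
4. q=(16,19) nearest=2 d=13 new=(7,8) → add node 4 parent=2 cost=6
5. q=(12,18) nearest=4 d=10 new=(9,10) → add node 5 parent=4 cost=8
6. q=(6,12) nearest=5 d=3 new=(7,12) → add node 6 parent=5 cost=10
7. q=(20,15) nearest=5 d=11 new=(11,12) → add node 7 parent=5 cost=10
8. q=(9,6) nearest=4 d=2 new=(9,6) → add node 8 parent=4 cost=8
9. q=(3,7) nearest=2 d=2 new=(3,7) → add node 9 parent=2 cost=6
10. q=(13,10) nearest=7 d=2 new=(13,10) → blocked by [12,15]×[8,10], reject
11. q=(20,11) nearest=7 d=9 new=(13,11) → add node 10 parent=7 cost=12
12. q=(2,11) nearest=9 d=4 new=(2,9) → add node 11 parent=9 cost=8
13. q=(15,6) nearest=10 d=5 new=(15,9) → blocked by [12,15]×[8,10], reject
14. q=(2,12) nearest=11 d=3 new=(2,11) → add node 12 parent=11 cost=10
15. q=(7,5) nearest=3 d=1 new=(7,5) → add node 13 parent=3 cost=6
16. q=(4,9) nearest=9 d=2 new=(4,9) → add node 14 parent=9 cost=8
17. q=(0,16) nearest=12 d=5 new=(0,13) → add node 15 parent=12 cost=12
18. q=(4,9) nearest=14 d=0 → coincident, reject
19. q=(17,16) nearest=10 d=5 new=(15,13) → add node 16 parent=10 cost=14
20. q=(0,7) nearest=11 d=2 new=(0,7) → add node 17 parent=11 cost=10
21. q=(19,18) nearest=16 d=5 new=(17,15) → add node 18 parent=16 cost=16
22. q=(21,7) nearest=16 d=6 new=(17,11) → add node 19 parent=16 cost=16
23. q=(0,2) nearest=0 d=1 new=(0,2) → add node 20 parent=0 cost=1
24. q=(16,0) nearest=8 d=7 new=(11,4) → add node 21 parent=8 cost=10
25. q=(16,11) nearest=19 d=1 new=(16,11) → add node 22 parent=19 cost=17
26. q=(9,8) nearest=4 d=2 new=(9,8) → add node 23 parent=4 cost=8
27. q=(3,1) nearest=0 d=2 new=(3,1) → blocked by [3,6]×[0,3], reject
28. q=(19,18) nearest=18 d=3 new=(19,17) → add node 24 parent=18 cost=18
29. q=(2,14) nearest=15 d=2 new=(2,14) → add node 25 parent=15 cost=14
30. q=(16,16) nearest=18 d=1 new=(16,16) → add node 26 parent=18 cost=17

Parent of node 18: 16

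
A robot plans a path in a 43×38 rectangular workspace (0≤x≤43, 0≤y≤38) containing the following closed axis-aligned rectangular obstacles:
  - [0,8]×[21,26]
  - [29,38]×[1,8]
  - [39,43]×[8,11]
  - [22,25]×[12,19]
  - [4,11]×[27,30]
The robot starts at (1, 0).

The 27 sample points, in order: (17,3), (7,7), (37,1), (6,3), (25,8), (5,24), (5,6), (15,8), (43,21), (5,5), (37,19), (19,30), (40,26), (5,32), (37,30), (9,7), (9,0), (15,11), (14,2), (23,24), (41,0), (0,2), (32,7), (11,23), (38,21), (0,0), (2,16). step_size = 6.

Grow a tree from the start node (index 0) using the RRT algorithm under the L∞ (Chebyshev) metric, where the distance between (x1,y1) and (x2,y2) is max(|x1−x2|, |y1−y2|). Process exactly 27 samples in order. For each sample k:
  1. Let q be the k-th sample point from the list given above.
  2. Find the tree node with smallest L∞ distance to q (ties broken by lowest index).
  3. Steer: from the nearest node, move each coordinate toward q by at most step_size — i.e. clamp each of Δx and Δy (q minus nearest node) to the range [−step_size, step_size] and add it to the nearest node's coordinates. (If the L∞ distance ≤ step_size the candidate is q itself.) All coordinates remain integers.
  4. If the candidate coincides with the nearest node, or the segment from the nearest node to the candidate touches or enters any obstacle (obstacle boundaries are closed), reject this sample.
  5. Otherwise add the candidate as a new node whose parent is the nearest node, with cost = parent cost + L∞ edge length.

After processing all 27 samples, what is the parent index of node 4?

Parent of node 4: 1

1. q=(17,3) nearest=0 d=16 new=(7,3) → add node 1 parent=0 cost=6
2. q=(7,7) nearest=1 d=4 new=(7,7) → add node 2 parent=1 cost=10
3. q=(37,1) nearest=1 d=30 new=(13,1) → add node 3 parent=1 cost=12
4. q=(6,3) nearest=1 d=1 new=(6,3) → add node 4 parent=1 cost=7
5. q=(25,8) nearest=3 d=12 new=(19,7) → add node 5 parent=3 cost=18
6. q=(5,24) nearest=2 d=17 new=(5,13) → add node 6 parent=2 cost=16
7. q=(5,6) nearest=2 d=2 new=(5,6) → add node 7 parent=2 cost=12
8. q=(15,8) nearest=5 d=4 new=(15,8) → add node 8 parent=5 cost=22
9. q=(43,21) nearest=5 d=24 new=(25,13) → blocked by [22,25]×[12,19], reject
10. q=(5,5) nearest=7 d=1 new=(5,5) → add node 9 parent=7 cost=13
11. q=(37,19) nearest=5 d=18 new=(25,13) → blocked by [22,25]×[12,19], reject
12. q=(19,30) nearest=6 d=17 new=(11,19) → add node 10 parent=6 cost=22
13. q=(40,26) nearest=5 d=21 new=(25,13) → blocked by [22,25]×[12,19], reject
14. q=(5,32) nearest=10 d=13 new=(5,25) → blocked by [0,8]×[21,26], reject
15. q=(37,30) nearest=8 d=22 new=(21,14) → add node 11 parent=8 cost=28
16. q=(9,7) nearest=2 d=2 new=(9,7) → add node 12 parent=2 cost=12
17. q=(9,0) nearest=1 d=3 new=(9,0) → add node 13 parent=1 cost=9
18. q=(15,11) nearest=8 d=3 new=(15,11) → add node 14 parent=8 cost=25
19. q=(14,2) nearest=3 d=1 new=(14,2) → add node 15 parent=3 cost=13
20. q=(23,24) nearest=11 d=10 new=(23,20) → blocked by [22,25]×[12,19], reject
21. q=(41,0) nearest=11 d=20 new=(27,8) → blocked by [22,25]×[12,19], reject
22. q=(0,2) nearest=0 d=2 new=(0,2) → add node 16 parent=0 cost=2
23. q=(32,7) nearest=11 d=11 new=(27,8) → blocked by [22,25]×[12,19], reject
24. q=(11,23) nearest=10 d=4 new=(11,23) → add node 17 parent=10 cost=26
25. q=(38,21) nearest=11 d=17 new=(27,20) → blocked by [22,25]×[12,19], reject
26. q=(0,0) nearest=0 d=1 new=(0,0) → add node 18 parent=0 cost=1
27. q=(2,16) nearest=6 d=3 new=(2,16) → add node 19 parent=6 cost=19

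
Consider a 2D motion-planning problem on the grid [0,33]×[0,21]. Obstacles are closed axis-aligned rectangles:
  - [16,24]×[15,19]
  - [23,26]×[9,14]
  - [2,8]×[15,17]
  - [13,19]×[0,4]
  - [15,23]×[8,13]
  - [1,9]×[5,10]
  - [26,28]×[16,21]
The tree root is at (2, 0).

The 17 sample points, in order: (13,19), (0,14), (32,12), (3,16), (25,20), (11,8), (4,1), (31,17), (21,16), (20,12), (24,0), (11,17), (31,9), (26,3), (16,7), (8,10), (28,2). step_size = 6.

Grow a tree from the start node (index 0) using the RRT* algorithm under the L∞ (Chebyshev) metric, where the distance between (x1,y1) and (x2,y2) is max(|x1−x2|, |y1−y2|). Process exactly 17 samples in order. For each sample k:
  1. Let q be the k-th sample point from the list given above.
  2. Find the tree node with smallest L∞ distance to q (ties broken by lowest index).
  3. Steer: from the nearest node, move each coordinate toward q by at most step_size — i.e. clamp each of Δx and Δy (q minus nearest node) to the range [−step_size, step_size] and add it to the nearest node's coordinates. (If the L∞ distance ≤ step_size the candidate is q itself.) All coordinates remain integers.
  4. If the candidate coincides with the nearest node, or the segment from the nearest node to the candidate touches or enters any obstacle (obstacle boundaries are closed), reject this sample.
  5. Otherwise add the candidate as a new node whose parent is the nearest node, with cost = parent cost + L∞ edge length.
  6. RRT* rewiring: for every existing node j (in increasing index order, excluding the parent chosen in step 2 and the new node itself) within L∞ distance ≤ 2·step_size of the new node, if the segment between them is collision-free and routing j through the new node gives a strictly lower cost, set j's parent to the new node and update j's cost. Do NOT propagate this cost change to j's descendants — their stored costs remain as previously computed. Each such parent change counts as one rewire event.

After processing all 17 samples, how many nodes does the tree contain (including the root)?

Node count: 4

1. q=(13,19) nearest=0 d=19 new=(8,6) → blocked by [1,9]×[5,10], reject
2. q=(0,14) nearest=0 d=14 new=(0,6) → add node 1 parent=0 cost=6
3. q=(32,12) nearest=0 d=30 new=(8,6) → blocked by [1,9]×[5,10], reject
4. q=(3,16) nearest=1 d=10 new=(3,12) → blocked by [1,9]×[5,10], reject
5. q=(25,20) nearest=0 d=23 new=(8,6) → blocked by [1,9]×[5,10], reject
6. q=(11,8) nearest=0 d=9 new=(8,6) → blocked by [1,9]×[5,10], reject
7. q=(4,1) nearest=0 d=2 new=(4,1) → add node 2 parent=0 cost=2
8. q=(31,17) nearest=2 d=27 new=(10,7) → blocked by [1,9]×[5,10], reject
9. q=(21,16) nearest=2 d=17 new=(10,7) → blocked by [1,9]×[5,10], reject
10. q=(20,12) nearest=2 d=16 new=(10,7) → blocked by [1,9]×[5,10], reject
11. q=(24,0) nearest=2 d=20 new=(10,0) → add node 3 parent=2 cost=8
12. q=(11,17) nearest=1 d=11 new=(6,12) → blocked by [1,9]×[5,10], reject
13. q=(31,9) nearest=3 d=21 new=(16,6) → blocked by [13,19]×[0,4], reject
14. q=(26,3) nearest=3 d=16 new=(16,3) → blocked by [13,19]×[0,4], reject
15. q=(16,7) nearest=3 d=7 new=(16,6) → blocked by [13,19]×[0,4], reject
16. q=(8,10) nearest=1 d=8 new=(6,10) → blocked by [1,9]×[5,10], reject
17. q=(28,2) nearest=3 d=18 new=(16,2) → blocked by [13,19]×[0,4], reject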